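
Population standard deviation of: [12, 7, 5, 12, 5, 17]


Mean = 58/6 = 29/3
  (12-29/3)²=49/9
  (7-29/3)²=64/9
  (5-29/3)²=196/9
  (12-29/3)²=49/9
  (5-29/3)²=196/9
  (17-29/3)²=484/9
Σ(x-μ)² = 346/3
σ² = (346/3)/6 = 173/9

σ = √(173/9) ≈ 4.3843


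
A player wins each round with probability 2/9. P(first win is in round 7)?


Geometric: P(X=7) = (1-p)^(k-1)×p = (7/9)^6×2/9 = 235298/4782969

P(X=7) = 235298/4782969 ≈ 4.92%


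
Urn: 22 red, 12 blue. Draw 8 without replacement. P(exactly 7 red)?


Hypergeometric: C(22,7)×C(12,1)/C(34,8)
= 170544×12/18156204 = 304/2697

P(X=7) = 304/2697 ≈ 11.27%


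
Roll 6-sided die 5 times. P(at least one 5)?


P(no 5)^5 = (5/6)^5 = 3125/7776
P(≥1) = 1 - 3125/7776 = 4651/7776

P = 4651/7776 ≈ 59.81%


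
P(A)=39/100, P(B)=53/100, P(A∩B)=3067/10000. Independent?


P(A)×P(B) = 2067/10000
P(A∩B) = 3067/10000
Not equal → NOT independent

No, not independent


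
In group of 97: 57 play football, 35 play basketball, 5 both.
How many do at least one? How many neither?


|A∪B| = 57+35-5 = 87
Neither = 97-87 = 10

At least one: 87; Neither: 10


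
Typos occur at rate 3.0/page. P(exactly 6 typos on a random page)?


Poisson(λ=3.0): P(X=6) = e^(-λ)×λ^k/k!
= e^(-3.0) × 3.0^6 / 6!
≈ 0.04978706837 × 729 / 720 ≈ 0.050409

P(X=6) ≈ 0.050409 ≈ 5.04%


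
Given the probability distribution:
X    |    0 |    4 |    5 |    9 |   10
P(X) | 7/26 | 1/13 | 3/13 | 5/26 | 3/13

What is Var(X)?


E[X] = 11/2
E[X²] = 1187/26
Var(X) = E[X²] - (E[X])² = 1187/26 - 121/4 = 801/52

Var(X) = 801/52 ≈ 15.4038


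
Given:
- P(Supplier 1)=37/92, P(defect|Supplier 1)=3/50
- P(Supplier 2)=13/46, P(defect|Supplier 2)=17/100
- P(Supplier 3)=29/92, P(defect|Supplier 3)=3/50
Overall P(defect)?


P(B) = Σ P(B|Aᵢ)×P(Aᵢ)
  3/50×37/92 = 111/4600
  17/100×13/46 = 221/4600
  3/50×29/92 = 87/4600
Sum = 419/4600

P(defect) = 419/4600 ≈ 9.11%


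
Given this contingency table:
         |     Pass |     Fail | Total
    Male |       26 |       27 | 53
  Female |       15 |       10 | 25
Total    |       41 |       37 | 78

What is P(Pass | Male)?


P(Pass | Male) = 26/(26+27) = 26/53

P(Pass|Male) = 26/53 ≈ 49.06%


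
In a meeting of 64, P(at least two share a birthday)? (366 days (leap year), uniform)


P(all different) = Π(366-i)/366 for i=0..63
= 0.002858
P(match) = 1 - 0.002858 = 0.997142

P ≈ 0.9971 ≈ 99.71%


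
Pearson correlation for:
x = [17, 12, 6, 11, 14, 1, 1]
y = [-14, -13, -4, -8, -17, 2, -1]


n=7, Σx=62, Σy=-55, Σxy=-743, Σx²=788, Σy²=739
r = (7×(-743) - 62×(-55))/√((7×788 - 62²)(7×739 - (-55)²))
= -1791/√(1672×2148) = -1791/√3591456 ≈ -1791/1895.1137 ≈ -0.9451

r ≈ -0.9451


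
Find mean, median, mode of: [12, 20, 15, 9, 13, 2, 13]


Sorted: [2, 9, 12, 13, 13, 15, 20]
Mean = 84/7 = 12
Median = 13
Freq: {12: 1, 20: 1, 15: 1, 9: 1, 13: 2, 2: 1}
Mode: [13]

Mean=12, Median=13, Mode=13


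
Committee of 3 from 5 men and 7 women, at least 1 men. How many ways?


Count by #men:
  1M,2W: C(5,1)×C(7,2)=105
  2M,1W: C(5,2)×C(7,1)=70
  3M,0W: C(5,3)×C(7,0)=10
Total = 185

185


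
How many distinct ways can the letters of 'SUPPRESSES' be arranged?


Letters: 10, freq: {'S': 4, 'U': 1, 'P': 2, 'R': 1, 'E': 2}
10!/(4!×1!×2!×1!×2!) = 3628800/96 = 37800

37800


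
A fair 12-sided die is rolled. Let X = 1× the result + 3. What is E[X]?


E[die] = (1+12)/2 = 13/2
E[X] = 1×13/2 + 3 = 19/2

E[X] = 19/2


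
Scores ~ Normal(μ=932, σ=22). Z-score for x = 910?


z = (x - μ)/σ = (910 - 932)/22 = -1.0

z = -1.0


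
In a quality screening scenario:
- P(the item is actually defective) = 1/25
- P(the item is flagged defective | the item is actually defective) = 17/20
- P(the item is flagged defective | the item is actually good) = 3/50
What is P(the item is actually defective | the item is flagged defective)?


Using Bayes' theorem:
P(A|B) = P(B|A)·P(A) / P(B)

P(the item is flagged defective) = 17/20 × 1/25 + 3/50 × 24/25
= 17/500 + 36/625 = 229/2500

P(the item is actually defective|the item is flagged defective) = (17/500) / (229/2500) = 85/229

P(the item is actually defective|the item is flagged defective) = 85/229 ≈ 37.12%


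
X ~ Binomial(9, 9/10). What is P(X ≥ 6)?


P(X ≥ 6) = Σ P(X=i) for i=6..9
P(X=6) = 11160261/250000000
P(X=7) = 43046721/250000000
P(X=8) = 387420489/1000000000
P(X=9) = 387420489/1000000000
Sum = 495834453/500000000

P(X ≥ 6) = 495834453/500000000 ≈ 99.17%


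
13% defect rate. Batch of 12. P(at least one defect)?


P(all good) = (87/100)^12 = 188031682201497672618081/1000000000000000000000000
P(≥1 defect) = 811968317798502327381919/1000000000000000000000000

P = 811968317798502327381919/1000000000000000000000000 ≈ 81.20%


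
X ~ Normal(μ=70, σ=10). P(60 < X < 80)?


z₁=(60-70)/10=-1.0, z₂=(80-70)/10=1.0
P = Φ(1.0) - Φ(-1.0) = 0.841345 - 0.158655 = 0.682690 ≈ 0.6827

P(60 < X < 80) ≈ 0.6827


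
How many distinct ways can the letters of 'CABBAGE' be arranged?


Letters: 7, freq: {'C': 1, 'A': 2, 'B': 2, 'G': 1, 'E': 1}
7!/(1!×2!×2!×1!×1!) = 5040/4 = 1260

1260


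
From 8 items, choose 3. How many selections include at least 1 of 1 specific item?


Complement: C(8,3) - C(7,3) = 56 - 35 = 21

21


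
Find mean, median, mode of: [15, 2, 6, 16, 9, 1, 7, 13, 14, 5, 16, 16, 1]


Sorted: [1, 1, 2, 5, 6, 7, 9, 13, 14, 15, 16, 16, 16]
Mean = 121/13
Median = 9
Freq: {15: 1, 2: 1, 6: 1, 16: 3, 9: 1, 1: 2, 7: 1, 13: 1, 14: 1, 5: 1}
Mode: [16]

Mean=121/13, Median=9, Mode=16


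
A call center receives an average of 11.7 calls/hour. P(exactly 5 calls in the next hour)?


Poisson(λ=11.7): P(X=5) = e^(-λ)×λ^k/k!
= e^(-11.7) × 11.7^5 / 5!
≈ 8.293819161e-06 × 219244.80357 / 120 ≈ 0.015153

P(X=5) ≈ 0.015153 ≈ 1.52%


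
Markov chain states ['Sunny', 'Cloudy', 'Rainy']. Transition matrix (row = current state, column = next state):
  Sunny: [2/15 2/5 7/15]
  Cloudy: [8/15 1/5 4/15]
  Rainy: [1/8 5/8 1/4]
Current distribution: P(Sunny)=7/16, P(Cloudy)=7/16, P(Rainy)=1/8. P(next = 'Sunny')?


P(next=Sunny) = Σᵢ P(now=i)×P(i→Sunny)
= 7/16×2/15 + 7/16×8/15 + 1/8×1/8
= 7/120 + 7/30 + 1/64 = 59/192

P = 59/192 ≈ 0.3073


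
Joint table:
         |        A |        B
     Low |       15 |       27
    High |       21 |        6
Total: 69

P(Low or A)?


P(Low∨A) = P(Low) + P(A) - P(Low∧A)
= (42 + 36 - 15)/69 = 63/69 = 21/23

P = 21/23 ≈ 91.30%


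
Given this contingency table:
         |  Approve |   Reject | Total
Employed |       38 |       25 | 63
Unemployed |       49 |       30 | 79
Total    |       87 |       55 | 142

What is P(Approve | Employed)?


P(Approve | Employed) = 38/(38+25) = 38/63

P(Approve|Employed) = 38/63 ≈ 60.32%


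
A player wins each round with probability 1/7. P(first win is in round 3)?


Geometric: P(X=3) = (1-p)^(k-1)×p = (6/7)^2×1/7 = 36/343

P(X=3) = 36/343 ≈ 10.50%


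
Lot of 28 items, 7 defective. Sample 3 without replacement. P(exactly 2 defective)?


Hypergeometric: C(7,2)×C(21,1)/C(28,3)
= 21×21/3276 = 7/52

P(X=2) = 7/52 ≈ 13.46%


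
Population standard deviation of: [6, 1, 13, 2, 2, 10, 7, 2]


Mean = 43/8
  (6-43/8)²=25/64
  (1-43/8)²=1225/64
  (13-43/8)²=3721/64
  (2-43/8)²=729/64
  (2-43/8)²=729/64
  (10-43/8)²=1369/64
  (7-43/8)²=169/64
  (2-43/8)²=729/64
Σ(x-μ)² = 1087/8
σ² = (1087/8)/8 = 1087/64

σ = √(1087/64) ≈ 4.1212


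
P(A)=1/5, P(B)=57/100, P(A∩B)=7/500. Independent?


P(A)×P(B) = 57/500
P(A∩B) = 7/500
Not equal → NOT independent

No, not independent


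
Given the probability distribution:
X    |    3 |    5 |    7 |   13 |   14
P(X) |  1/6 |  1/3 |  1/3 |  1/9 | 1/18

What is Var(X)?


E[X] = 121/18
E[X²] = 335/6
Var(X) = E[X²] - (E[X])² = 335/6 - 14641/324 = 3449/324

Var(X) = 3449/324 ≈ 10.6451


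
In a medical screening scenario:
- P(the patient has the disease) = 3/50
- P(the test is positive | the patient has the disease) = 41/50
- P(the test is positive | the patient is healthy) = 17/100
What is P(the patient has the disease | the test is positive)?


Using Bayes' theorem:
P(A|B) = P(B|A)·P(A) / P(B)

P(the test is positive) = 41/50 × 3/50 + 17/100 × 47/50
= 123/2500 + 799/5000 = 209/1000

P(the patient has the disease|the test is positive) = (123/2500) / (209/1000) = 246/1045

P(the patient has the disease|the test is positive) = 246/1045 ≈ 23.54%


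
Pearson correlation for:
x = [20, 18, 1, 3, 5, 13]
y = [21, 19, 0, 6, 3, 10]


n=6, Σx=60, Σy=59, Σxy=925, Σx²=928, Σy²=947
r = (6×925 - 60×59)/√((6×928 - 60²)(6×947 - 59²))
= 2010/√(1968×2201) = 2010/√4331568 ≈ 2010/2081.2419 ≈ 0.9658

r ≈ 0.9658


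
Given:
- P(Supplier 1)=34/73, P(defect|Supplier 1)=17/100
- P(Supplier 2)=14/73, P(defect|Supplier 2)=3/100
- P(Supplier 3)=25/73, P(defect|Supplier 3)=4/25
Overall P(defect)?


P(B) = Σ P(B|Aᵢ)×P(Aᵢ)
  17/100×34/73 = 289/3650
  3/100×14/73 = 21/3650
  4/25×25/73 = 4/73
Sum = 51/365

P(defect) = 51/365 ≈ 13.97%


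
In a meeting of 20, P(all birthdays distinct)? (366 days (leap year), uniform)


P(all different) = Π(366-i)/366 for i=0..19
= (366/366)×(365/366)×...×(347/366)
= 0.589430

P ≈ 0.5894 ≈ 58.94%


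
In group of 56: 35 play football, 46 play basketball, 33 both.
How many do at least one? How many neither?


|A∪B| = 35+46-33 = 48
Neither = 56-48 = 8

At least one: 48; Neither: 8


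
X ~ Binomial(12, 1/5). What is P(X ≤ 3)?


P(X ≤ 3) = Σ P(X=i) for i=0..3
P(X=0) = 16777216/244140625
P(X=1) = 50331648/244140625
P(X=2) = 69206016/244140625
P(X=3) = 11534336/48828125
Sum = 38797312/48828125

P(X ≤ 3) = 38797312/48828125 ≈ 79.46%


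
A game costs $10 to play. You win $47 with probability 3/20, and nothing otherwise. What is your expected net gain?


E[gain] = (47-10)×3/20 + (-10)×17/20
= 111/20 - 17/2 = -59/20

Expected net gain = $-59/20 ≈ $-2.95


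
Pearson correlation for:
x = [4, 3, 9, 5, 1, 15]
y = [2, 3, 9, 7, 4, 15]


n=6, Σx=37, Σy=40, Σxy=362, Σx²=357, Σy²=384
r = (6×362 - 37×40)/√((6×357 - 37²)(6×384 - 40²))
= 692/√(773×704) = 692/√544192 ≈ 692/737.6937 ≈ 0.9381

r ≈ 0.9381


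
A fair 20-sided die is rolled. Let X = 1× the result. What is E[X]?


E[die] = (1+20)/2 = 21/2
E[X] = 1 × 21/2 = 21/2

E[X] = 21/2


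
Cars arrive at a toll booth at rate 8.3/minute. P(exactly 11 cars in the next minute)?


Poisson(λ=8.3): P(X=11) = e^(-λ)×λ^k/k!
= e^(-8.3) × 8.3^11 / 11!
≈ 0.0002485168271 × 12878314185.4 / 39916800 ≈ 0.080179

P(X=11) ≈ 0.080179 ≈ 8.02%


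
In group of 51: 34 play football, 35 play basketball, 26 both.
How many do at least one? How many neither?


|A∪B| = 34+35-26 = 43
Neither = 51-43 = 8

At least one: 43; Neither: 8


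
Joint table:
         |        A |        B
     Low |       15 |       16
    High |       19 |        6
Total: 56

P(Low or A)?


P(Low∨A) = P(Low) + P(A) - P(Low∧A)
= (31 + 34 - 15)/56 = 50/56 = 25/28

P = 25/28 ≈ 89.29%


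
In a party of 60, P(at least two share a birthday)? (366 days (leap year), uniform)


P(all different) = Π(366-i)/366 for i=0..59
= 0.005966
P(match) = 1 - 0.005966 = 0.994034

P ≈ 0.9940 ≈ 99.40%


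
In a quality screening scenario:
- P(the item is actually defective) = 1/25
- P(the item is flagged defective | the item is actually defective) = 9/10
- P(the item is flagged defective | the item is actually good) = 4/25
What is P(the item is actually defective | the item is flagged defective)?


Using Bayes' theorem:
P(A|B) = P(B|A)·P(A) / P(B)

P(the item is flagged defective) = 9/10 × 1/25 + 4/25 × 24/25
= 9/250 + 96/625 = 237/1250

P(the item is actually defective|the item is flagged defective) = (9/250) / (237/1250) = 15/79

P(the item is actually defective|the item is flagged defective) = 15/79 ≈ 18.99%


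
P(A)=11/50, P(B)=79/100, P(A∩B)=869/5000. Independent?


P(A)×P(B) = 869/5000
P(A∩B) = 869/5000
Equal ✓ → Independent

Yes, independent


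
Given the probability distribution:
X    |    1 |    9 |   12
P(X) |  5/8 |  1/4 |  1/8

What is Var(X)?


E[X] = 35/8
E[X²] = 311/8
Var(X) = E[X²] - (E[X])² = 311/8 - 1225/64 = 1263/64

Var(X) = 1263/64 ≈ 19.7344


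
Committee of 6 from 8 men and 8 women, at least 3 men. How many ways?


Count by #men:
  3M,3W: C(8,3)×C(8,3)=3136
  4M,2W: C(8,4)×C(8,2)=1960
  5M,1W: C(8,5)×C(8,1)=448
  6M,0W: C(8,6)×C(8,0)=28
Total = 5572

5572


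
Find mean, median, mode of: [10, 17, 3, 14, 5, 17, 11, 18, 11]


Sorted: [3, 5, 10, 11, 11, 14, 17, 17, 18]
Mean = 106/9
Median = 11
Freq: {10: 1, 17: 2, 3: 1, 14: 1, 5: 1, 11: 2, 18: 1}
Mode: [11, 17]

Mean=106/9, Median=11, Mode=[11, 17]


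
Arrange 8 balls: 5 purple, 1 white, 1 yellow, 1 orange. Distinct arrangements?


8!/(5!×1!×1!×1!) = 336

336


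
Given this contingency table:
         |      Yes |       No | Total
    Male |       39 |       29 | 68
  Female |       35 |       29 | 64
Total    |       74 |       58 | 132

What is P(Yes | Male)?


P(Yes | Male) = 39/(39+29) = 39/68

P(Yes|Male) = 39/68 ≈ 57.35%


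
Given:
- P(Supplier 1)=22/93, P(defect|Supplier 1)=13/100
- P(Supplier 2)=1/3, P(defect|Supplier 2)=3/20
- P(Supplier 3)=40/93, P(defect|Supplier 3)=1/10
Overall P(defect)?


P(B) = Σ P(B|Aᵢ)×P(Aᵢ)
  13/100×22/93 = 143/4650
  3/20×1/3 = 1/20
  1/10×40/93 = 4/93
Sum = 1151/9300

P(defect) = 1151/9300 ≈ 12.38%


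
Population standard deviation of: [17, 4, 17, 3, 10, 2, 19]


Mean = 72/7
  (17-72/7)²=2209/49
  (4-72/7)²=1936/49
  (17-72/7)²=2209/49
  (3-72/7)²=2601/49
  (10-72/7)²=4/49
  (2-72/7)²=3364/49
  (19-72/7)²=3721/49
Σ(x-μ)² = 2292/7
σ² = (2292/7)/7 = 2292/49

σ = √(2292/49) ≈ 6.8393


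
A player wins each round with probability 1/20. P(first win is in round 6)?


Geometric: P(X=6) = (1-p)^(k-1)×p = (19/20)^5×1/20 = 2476099/64000000

P(X=6) = 2476099/64000000 ≈ 3.87%


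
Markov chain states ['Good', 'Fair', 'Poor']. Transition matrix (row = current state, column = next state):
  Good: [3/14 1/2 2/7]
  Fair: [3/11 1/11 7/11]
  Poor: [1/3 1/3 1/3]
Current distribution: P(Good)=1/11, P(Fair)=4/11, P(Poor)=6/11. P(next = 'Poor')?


P(next=Poor) = Σᵢ P(now=i)×P(i→Poor)
= 1/11×2/7 + 4/11×7/11 + 6/11×1/3
= 2/77 + 28/121 + 2/11 = 372/847

P = 372/847 ≈ 0.4392


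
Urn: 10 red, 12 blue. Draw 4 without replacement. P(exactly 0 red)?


Hypergeometric: C(10,0)×C(12,4)/C(22,4)
= 1×495/7315 = 9/133

P(X=0) = 9/133 ≈ 6.77%


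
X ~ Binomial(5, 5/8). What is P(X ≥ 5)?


P(X ≥ 5) = Σ P(X=i) for i=5..5
P(X=5) = 3125/32768
Sum = 3125/32768

P(X ≥ 5) = 3125/32768 ≈ 9.54%


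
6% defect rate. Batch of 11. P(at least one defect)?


P(all good) = (47/50)^11 = 2472159215084012303/4882812500000000000
P(≥1 defect) = 2410653284915987697/4882812500000000000

P = 2410653284915987697/4882812500000000000 ≈ 49.37%


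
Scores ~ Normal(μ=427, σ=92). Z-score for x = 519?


z = (x - μ)/σ = (519 - 427)/92 = 1.0

z = 1.0


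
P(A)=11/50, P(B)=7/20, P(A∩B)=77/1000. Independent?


P(A)×P(B) = 77/1000
P(A∩B) = 77/1000
Equal ✓ → Independent

Yes, independent


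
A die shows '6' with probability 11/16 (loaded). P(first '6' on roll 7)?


Geometric: P(X=7) = (1-p)^(k-1)×p = (5/16)^6×11/16 = 171875/268435456

P(X=7) = 171875/268435456 ≈ 0.06%


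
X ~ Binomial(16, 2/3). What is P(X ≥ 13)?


P(X ≥ 13) = Σ P(X=i) for i=13..16
P(X=13) = 4587520/43046721
P(X=14) = 655360/14348907
P(X=15) = 524288/43046721
P(X=16) = 65536/43046721
Sum = 7143424/43046721

P(X ≥ 13) = 7143424/43046721 ≈ 16.59%


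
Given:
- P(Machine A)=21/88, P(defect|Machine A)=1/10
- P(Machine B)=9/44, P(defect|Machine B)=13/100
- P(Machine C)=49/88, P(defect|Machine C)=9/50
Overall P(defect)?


P(B) = Σ P(B|Aᵢ)×P(Aᵢ)
  1/10×21/88 = 21/880
  13/100×9/44 = 117/4400
  9/50×49/88 = 441/4400
Sum = 663/4400

P(defect) = 663/4400 ≈ 15.07%


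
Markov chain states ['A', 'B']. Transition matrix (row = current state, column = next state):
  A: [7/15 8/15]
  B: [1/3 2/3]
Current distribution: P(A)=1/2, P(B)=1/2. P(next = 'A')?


P(next=A) = Σᵢ P(now=i)×P(i→A)
= 1/2×7/15 + 1/2×1/3
= 7/30 + 1/6 = 2/5

P = 2/5 ≈ 0.4000


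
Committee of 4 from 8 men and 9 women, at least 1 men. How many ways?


Count by #men:
  1M,3W: C(8,1)×C(9,3)=672
  2M,2W: C(8,2)×C(9,2)=1008
  3M,1W: C(8,3)×C(9,1)=504
  4M,0W: C(8,4)×C(9,0)=70
Total = 2254

2254


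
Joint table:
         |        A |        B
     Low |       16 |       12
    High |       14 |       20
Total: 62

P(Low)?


P(Low) = (16+12)/62 = 28/62 = 14/31

P(Low) = 14/31 ≈ 45.16%


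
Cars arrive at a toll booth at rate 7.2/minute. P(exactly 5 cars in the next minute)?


Poisson(λ=7.2): P(X=5) = e^(-λ)×λ^k/k!
= e^(-7.2) × 7.2^5 / 5!
≈ 0.0007465858084 × 19349.17632 / 120 ≈ 0.120382

P(X=5) ≈ 0.120382 ≈ 12.04%


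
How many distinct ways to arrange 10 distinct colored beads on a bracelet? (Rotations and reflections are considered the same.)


Free circular arrangements: rotations and reflections both identified.
(n-1)!/2 = 9!/2 = 362880/2 = 181440

181440


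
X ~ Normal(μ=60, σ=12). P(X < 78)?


z = (78-60)/12 = 1.5
P(Z < 1.5) = 0.9332

P(X < 78) ≈ 0.9332


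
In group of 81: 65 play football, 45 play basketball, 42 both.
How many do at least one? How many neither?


|A∪B| = 65+45-42 = 68
Neither = 81-68 = 13

At least one: 68; Neither: 13


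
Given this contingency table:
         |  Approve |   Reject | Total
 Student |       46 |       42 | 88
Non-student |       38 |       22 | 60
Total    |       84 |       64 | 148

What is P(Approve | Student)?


P(Approve | Student) = 46/(46+42) = 46/88 = 23/44

P(Approve|Student) = 23/44 ≈ 52.27%


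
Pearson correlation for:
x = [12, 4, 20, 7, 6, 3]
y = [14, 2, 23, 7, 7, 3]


n=6, Σx=52, Σy=56, Σxy=736, Σx²=654, Σy²=836
r = (6×736 - 52×56)/√((6×654 - 52²)(6×836 - 56²))
= 1504/√(1220×1880) = 1504/√2293600 ≈ 1504/1514.4636 ≈ 0.9931

r ≈ 0.9931


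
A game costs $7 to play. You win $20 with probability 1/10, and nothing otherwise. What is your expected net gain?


E[gain] = (20-7)×1/10 + (-7)×9/10
= 13/10 - 63/10 = -5

Expected net gain = $-5 ≈ $-5.00


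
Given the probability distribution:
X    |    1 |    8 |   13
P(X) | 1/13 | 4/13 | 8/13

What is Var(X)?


E[X] = 137/13
E[X²] = 1609/13
Var(X) = E[X²] - (E[X])² = 1609/13 - 18769/169 = 2148/169

Var(X) = 2148/169 ≈ 12.7101


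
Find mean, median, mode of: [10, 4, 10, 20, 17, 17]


Sorted: [4, 10, 10, 17, 17, 20]
Mean = 78/6 = 13
Median = 27/2
Freq: {10: 2, 4: 1, 20: 1, 17: 2}
Mode: [10, 17]

Mean=13, Median=27/2, Mode=[10, 17]


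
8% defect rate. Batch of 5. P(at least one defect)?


P(all good) = (23/25)^5 = 6436343/9765625
P(≥1 defect) = 3329282/9765625

P = 3329282/9765625 ≈ 34.09%


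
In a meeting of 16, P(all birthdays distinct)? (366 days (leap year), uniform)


P(all different) = Π(366-i)/366 for i=0..15
= (366/366)×(365/366)×...×(351/366)
= 0.717059

P ≈ 0.7171 ≈ 71.71%


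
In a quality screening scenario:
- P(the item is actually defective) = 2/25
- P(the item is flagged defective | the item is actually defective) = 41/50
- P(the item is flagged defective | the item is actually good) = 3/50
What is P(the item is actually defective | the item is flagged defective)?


Using Bayes' theorem:
P(A|B) = P(B|A)·P(A) / P(B)

P(the item is flagged defective) = 41/50 × 2/25 + 3/50 × 23/25
= 41/625 + 69/1250 = 151/1250

P(the item is actually defective|the item is flagged defective) = (41/625) / (151/1250) = 82/151

P(the item is actually defective|the item is flagged defective) = 82/151 ≈ 54.30%


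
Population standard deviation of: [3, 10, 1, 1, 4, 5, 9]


Mean = 33/7
  (3-33/7)²=144/49
  (10-33/7)²=1369/49
  (1-33/7)²=676/49
  (1-33/7)²=676/49
  (4-33/7)²=25/49
  (5-33/7)²=4/49
  (9-33/7)²=900/49
Σ(x-μ)² = 542/7
σ² = (542/7)/7 = 542/49

σ = √(542/49) ≈ 3.3258


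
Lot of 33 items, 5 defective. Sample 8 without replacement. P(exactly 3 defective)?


Hypergeometric: C(5,3)×C(28,5)/C(33,8)
= 10×98280/13884156 = 700/9889

P(X=3) = 700/9889 ≈ 7.08%


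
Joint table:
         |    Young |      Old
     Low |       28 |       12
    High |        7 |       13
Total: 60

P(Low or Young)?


P(Low∨Young) = P(Low) + P(Young) - P(Low∧Young)
= (40 + 35 - 28)/60 = 47/60

P = 47/60 ≈ 78.33%


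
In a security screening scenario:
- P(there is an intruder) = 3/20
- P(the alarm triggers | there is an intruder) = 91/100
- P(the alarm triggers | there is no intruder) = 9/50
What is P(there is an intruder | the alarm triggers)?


Using Bayes' theorem:
P(A|B) = P(B|A)·P(A) / P(B)

P(the alarm triggers) = 91/100 × 3/20 + 9/50 × 17/20
= 273/2000 + 153/1000 = 579/2000

P(there is an intruder|the alarm triggers) = (273/2000) / (579/2000) = 91/193

P(there is an intruder|the alarm triggers) = 91/193 ≈ 47.15%


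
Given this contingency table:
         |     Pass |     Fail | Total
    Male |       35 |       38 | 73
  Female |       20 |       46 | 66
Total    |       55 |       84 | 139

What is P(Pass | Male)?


P(Pass | Male) = 35/(35+38) = 35/73

P(Pass|Male) = 35/73 ≈ 47.95%


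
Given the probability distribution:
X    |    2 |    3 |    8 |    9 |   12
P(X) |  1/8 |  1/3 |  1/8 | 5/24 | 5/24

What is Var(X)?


E[X] = 53/8
E[X²] = 467/8
Var(X) = E[X²] - (E[X])² = 467/8 - 2809/64 = 927/64

Var(X) = 927/64 ≈ 14.4844


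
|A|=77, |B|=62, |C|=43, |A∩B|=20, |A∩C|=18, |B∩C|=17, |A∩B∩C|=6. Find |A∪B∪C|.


|A∪B∪C| = 77+62+43-20-18-17+6 = 133

|A∪B∪C| = 133


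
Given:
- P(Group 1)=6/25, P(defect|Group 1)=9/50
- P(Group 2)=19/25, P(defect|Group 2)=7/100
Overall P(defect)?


P(B) = Σ P(B|Aᵢ)×P(Aᵢ)
  9/50×6/25 = 27/625
  7/100×19/25 = 133/2500
Sum = 241/2500

P(defect) = 241/2500 ≈ 9.64%


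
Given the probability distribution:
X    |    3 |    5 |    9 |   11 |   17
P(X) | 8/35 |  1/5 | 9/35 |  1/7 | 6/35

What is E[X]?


E[X] = Σ x·P(X=x)
= (3)×(8/35) + (5)×(1/5) + (9)×(9/35) + (11)×(1/7) + (17)×(6/35)
= 297/35

E[X] = 297/35


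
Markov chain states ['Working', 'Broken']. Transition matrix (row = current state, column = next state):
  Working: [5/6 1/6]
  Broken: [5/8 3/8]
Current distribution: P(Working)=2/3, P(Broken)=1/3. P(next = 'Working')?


P(next=Working) = Σᵢ P(now=i)×P(i→Working)
= 2/3×5/6 + 1/3×5/8
= 5/9 + 5/24 = 55/72

P = 55/72 ≈ 0.7639


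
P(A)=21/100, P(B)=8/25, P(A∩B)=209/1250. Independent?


P(A)×P(B) = 42/625
P(A∩B) = 209/1250
Not equal → NOT independent

No, not independent


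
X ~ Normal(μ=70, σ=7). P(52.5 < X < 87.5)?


z₁=(52.5-70)/7=-2.5, z₂=(87.5-70)/7=2.5
P = Φ(2.5) - Φ(-2.5) = 0.993790 - 0.006210 = 0.987580 ≈ 0.9876

P(52.5 < X < 87.5) ≈ 0.9876


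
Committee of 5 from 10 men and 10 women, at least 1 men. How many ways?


Count by #men:
  1M,4W: C(10,1)×C(10,4)=2100
  2M,3W: C(10,2)×C(10,3)=5400
  3M,2W: C(10,3)×C(10,2)=5400
  4M,1W: C(10,4)×C(10,1)=2100
  5M,0W: C(10,5)×C(10,0)=252
Total = 15252

15252


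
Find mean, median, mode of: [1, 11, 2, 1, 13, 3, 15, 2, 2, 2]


Sorted: [1, 1, 2, 2, 2, 2, 3, 11, 13, 15]
Mean = 52/10 = 26/5
Median = 2
Freq: {1: 2, 11: 1, 2: 4, 13: 1, 3: 1, 15: 1}
Mode: [2]

Mean=26/5, Median=2, Mode=2


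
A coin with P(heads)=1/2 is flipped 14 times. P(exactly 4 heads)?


Binomial: P(X=4) = C(14,4)×p^4×(1-p)^10
= 1001 × 1/16 × 1/1024 = 1001/16384

P(X=4) = 1001/16384 ≈ 6.11%


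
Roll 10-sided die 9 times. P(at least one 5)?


P(no 5)^9 = (9/10)^9 = 387420489/1000000000
P(≥1) = 1 - 387420489/1000000000 = 612579511/1000000000

P = 612579511/1000000000 ≈ 61.26%


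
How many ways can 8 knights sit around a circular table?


Circular arrangements of 8 distinct objects: fix one position to break rotational symmetry.
(n-1)! = 7! = 5040

5040


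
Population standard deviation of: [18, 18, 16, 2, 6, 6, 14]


Mean = 80/7
  (18-80/7)²=2116/49
  (18-80/7)²=2116/49
  (16-80/7)²=1024/49
  (2-80/7)²=4356/49
  (6-80/7)²=1444/49
  (6-80/7)²=1444/49
  (14-80/7)²=324/49
Σ(x-μ)² = 1832/7
σ² = (1832/7)/7 = 1832/49

σ = √(1832/49) ≈ 6.1146


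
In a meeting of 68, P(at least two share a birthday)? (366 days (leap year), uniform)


P(all different) = Π(366-i)/366 for i=0..67
= 0.001299
P(match) = 1 - 0.001299 = 0.998701

P ≈ 0.9987 ≈ 99.87%


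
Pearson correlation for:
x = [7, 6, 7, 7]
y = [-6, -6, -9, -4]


n=4, Σx=27, Σy=-25, Σxy=-169, Σx²=183, Σy²=169
r = (4×(-169) - 27×(-25))/√((4×183 - 27²)(4×169 - (-25)²))
= -1/√(3×51) = -1/√153 ≈ -1/12.3693 ≈ -0.0808

r ≈ -0.0808


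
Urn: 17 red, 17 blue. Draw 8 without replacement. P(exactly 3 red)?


Hypergeometric: C(17,3)×C(17,5)/C(34,8)
= 680×6188/18156204 = 61880/267003

P(X=3) = 61880/267003 ≈ 23.18%


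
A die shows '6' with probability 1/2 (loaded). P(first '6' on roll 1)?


Geometric: P(X=1) = (1-p)^(k-1)×p = (1/2)^0×1/2 = 1/2

P(X=1) = 1/2 ≈ 50.00%


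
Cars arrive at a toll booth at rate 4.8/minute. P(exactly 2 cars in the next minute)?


Poisson(λ=4.8): P(X=2) = e^(-λ)×λ^k/k!
= e^(-4.8) × 4.8^2 / 2!
≈ 0.008229747049 × 23.04 / 2 ≈ 0.094807

P(X=2) ≈ 0.094807 ≈ 9.48%


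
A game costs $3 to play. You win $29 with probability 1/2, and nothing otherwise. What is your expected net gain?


E[gain] = (29-3)×1/2 + (-3)×1/2
= 13 - 3/2 = 23/2

Expected net gain = $23/2 ≈ $11.50


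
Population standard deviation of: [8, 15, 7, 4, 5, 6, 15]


Mean = 60/7
  (8-60/7)²=16/49
  (15-60/7)²=2025/49
  (7-60/7)²=121/49
  (4-60/7)²=1024/49
  (5-60/7)²=625/49
  (6-60/7)²=324/49
  (15-60/7)²=2025/49
Σ(x-μ)² = 880/7
σ² = (880/7)/7 = 880/49

σ = √(880/49) ≈ 4.2378


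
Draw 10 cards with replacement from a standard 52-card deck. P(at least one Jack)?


P(not a Jack) = 48/52 = 12/13
P(none in 10 draws) = (12/13)^10 = 61917364224/137858491849
P(≥1 Jack) = 1 - 61917364224/137858491849 = 75941127625/137858491849

P = 75941127625/137858491849 ≈ 55.09%


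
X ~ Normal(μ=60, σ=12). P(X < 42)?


z = (42-60)/12 = -1.5
P(Z < -1.5) = 0.0668

P(X < 42) ≈ 0.0668


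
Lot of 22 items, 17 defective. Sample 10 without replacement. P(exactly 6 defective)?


Hypergeometric: C(17,6)×C(5,4)/C(22,10)
= 12376×5/646646 = 20/209

P(X=6) = 20/209 ≈ 9.57%


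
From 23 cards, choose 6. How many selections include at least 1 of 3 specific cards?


Complement: C(23,6) - C(20,6) = 100947 - 38760 = 62187

62187


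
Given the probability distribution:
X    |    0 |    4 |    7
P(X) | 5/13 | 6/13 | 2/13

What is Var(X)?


E[X] = 38/13
E[X²] = 194/13
Var(X) = E[X²] - (E[X])² = 194/13 - 1444/169 = 1078/169

Var(X) = 1078/169 ≈ 6.3787


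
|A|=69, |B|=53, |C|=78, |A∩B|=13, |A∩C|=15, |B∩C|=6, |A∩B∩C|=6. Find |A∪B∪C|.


|A∪B∪C| = 69+53+78-13-15-6+6 = 172

|A∪B∪C| = 172


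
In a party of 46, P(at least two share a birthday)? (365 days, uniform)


P(all different) = Π(365-i)/365 for i=0..45
= 0.051747
P(match) = 1 - 0.051747 = 0.948253

P ≈ 0.9483 ≈ 94.83%


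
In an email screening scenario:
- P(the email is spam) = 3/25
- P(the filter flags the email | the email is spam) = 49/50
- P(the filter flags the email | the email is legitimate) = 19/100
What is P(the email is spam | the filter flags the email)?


Using Bayes' theorem:
P(A|B) = P(B|A)·P(A) / P(B)

P(the filter flags the email) = 49/50 × 3/25 + 19/100 × 22/25
= 147/1250 + 209/1250 = 178/625

P(the email is spam|the filter flags the email) = (147/1250) / (178/625) = 147/356

P(the email is spam|the filter flags the email) = 147/356 ≈ 41.29%


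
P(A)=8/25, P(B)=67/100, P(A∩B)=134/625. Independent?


P(A)×P(B) = 134/625
P(A∩B) = 134/625
Equal ✓ → Independent

Yes, independent


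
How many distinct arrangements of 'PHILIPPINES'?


Letters: 11, freq: {'P': 3, 'H': 1, 'I': 3, 'L': 1, 'N': 1, 'E': 1, 'S': 1}
11!/(3!×1!×3!×1!×1!×1!×1!) = 39916800/36 = 1108800

1108800


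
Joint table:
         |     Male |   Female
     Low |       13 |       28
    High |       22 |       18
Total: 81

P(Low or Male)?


P(Low∨Male) = P(Low) + P(Male) - P(Low∧Male)
= (41 + 35 - 13)/81 = 63/81 = 7/9

P = 7/9 ≈ 77.78%


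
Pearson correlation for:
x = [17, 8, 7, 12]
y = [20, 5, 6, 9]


n=4, Σx=44, Σy=40, Σxy=530, Σx²=546, Σy²=542
r = (4×530 - 44×40)/√((4×546 - 44²)(4×542 - 40²))
= 360/√(248×568) = 360/√140864 ≈ 360/375.3185 ≈ 0.9592

r ≈ 0.9592


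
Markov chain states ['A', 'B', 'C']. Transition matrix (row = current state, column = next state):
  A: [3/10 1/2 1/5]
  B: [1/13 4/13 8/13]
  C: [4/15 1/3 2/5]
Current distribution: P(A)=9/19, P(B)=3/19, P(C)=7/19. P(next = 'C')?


P(next=C) = Σᵢ P(now=i)×P(i→C)
= 9/19×1/5 + 3/19×8/13 + 7/19×2/5
= 9/95 + 24/247 + 14/95 = 419/1235

P = 419/1235 ≈ 0.3393


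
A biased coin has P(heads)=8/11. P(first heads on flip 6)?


Geometric: P(X=6) = (1-p)^(k-1)×p = (3/11)^5×8/11 = 1944/1771561

P(X=6) = 1944/1771561 ≈ 0.11%


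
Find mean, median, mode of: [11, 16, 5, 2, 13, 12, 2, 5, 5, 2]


Sorted: [2, 2, 2, 5, 5, 5, 11, 12, 13, 16]
Mean = 73/10
Median = 5
Freq: {11: 1, 16: 1, 5: 3, 2: 3, 13: 1, 12: 1}
Mode: [2, 5]

Mean=73/10, Median=5, Mode=[2, 5]


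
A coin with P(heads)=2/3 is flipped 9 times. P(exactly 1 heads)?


Binomial: P(X=1) = C(9,1)×p^1×(1-p)^8
= 9 × 2/3 × 1/6561 = 2/2187

P(X=1) = 2/2187 ≈ 0.09%


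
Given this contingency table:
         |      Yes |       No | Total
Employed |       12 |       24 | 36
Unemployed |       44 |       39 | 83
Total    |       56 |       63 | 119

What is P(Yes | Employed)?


P(Yes | Employed) = 12/(12+24) = 12/36 = 1/3

P(Yes|Employed) = 1/3 ≈ 33.33%


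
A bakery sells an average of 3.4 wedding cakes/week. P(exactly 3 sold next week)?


Poisson(λ=3.4): P(X=3) = e^(-λ)×λ^k/k!
= e^(-3.4) × 3.4^3 / 3!
≈ 0.03337326996 × 39.304 / 6 ≈ 0.218617

P(X=3) ≈ 0.218617 ≈ 21.86%


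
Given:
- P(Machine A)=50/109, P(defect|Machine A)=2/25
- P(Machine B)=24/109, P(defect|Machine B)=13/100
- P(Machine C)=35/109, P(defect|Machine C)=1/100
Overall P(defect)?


P(B) = Σ P(B|Aᵢ)×P(Aᵢ)
  2/25×50/109 = 4/109
  13/100×24/109 = 78/2725
  1/100×35/109 = 7/2180
Sum = 747/10900

P(defect) = 747/10900 ≈ 6.85%


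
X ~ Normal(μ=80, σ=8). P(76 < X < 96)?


z₁=(76-80)/8=-0.5, z₂=(96-80)/8=2.0
P = Φ(2.0) - Φ(-0.5) = 0.977250 - 0.308538 = 0.668712 ≈ 0.6687

P(76 < X < 96) ≈ 0.6687


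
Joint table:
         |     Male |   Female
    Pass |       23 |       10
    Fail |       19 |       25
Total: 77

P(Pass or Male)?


P(Pass∨Male) = P(Pass) + P(Male) - P(Pass∧Male)
= (33 + 42 - 23)/77 = 52/77

P = 52/77 ≈ 67.53%


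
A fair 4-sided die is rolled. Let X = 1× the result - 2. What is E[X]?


E[die] = (1+4)/2 = 5/2
E[X] = 1×5/2 - 2 = 1/2

E[X] = 1/2


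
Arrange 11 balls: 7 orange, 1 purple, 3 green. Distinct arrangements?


11!/(7!×1!×3!) = 1320

1320


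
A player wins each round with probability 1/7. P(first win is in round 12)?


Geometric: P(X=12) = (1-p)^(k-1)×p = (6/7)^11×1/7 = 362797056/13841287201

P(X=12) = 362797056/13841287201 ≈ 2.62%


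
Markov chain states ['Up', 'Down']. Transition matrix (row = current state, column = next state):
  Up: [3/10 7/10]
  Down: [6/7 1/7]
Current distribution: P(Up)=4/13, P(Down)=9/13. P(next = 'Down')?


P(next=Down) = Σᵢ P(now=i)×P(i→Down)
= 4/13×7/10 + 9/13×1/7
= 14/65 + 9/91 = 11/35

P = 11/35 ≈ 0.3143


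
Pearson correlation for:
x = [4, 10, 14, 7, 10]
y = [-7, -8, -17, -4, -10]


n=5, Σx=45, Σy=-46, Σxy=-474, Σx²=461, Σy²=518
r = (5×(-474) - 45×(-46))/√((5×461 - 45²)(5×518 - (-46)²))
= -300/√(280×474) = -300/√132720 ≈ -300/364.3076 ≈ -0.8235

r ≈ -0.8235


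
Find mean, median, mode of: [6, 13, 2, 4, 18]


Sorted: [2, 4, 6, 13, 18]
Mean = 43/5
Median = 6
Freq: {6: 1, 13: 1, 2: 1, 4: 1, 18: 1}
Mode: No mode

Mean=43/5, Median=6, Mode=No mode


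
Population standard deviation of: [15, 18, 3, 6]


Mean = 42/4 = 21/2
  (15-21/2)²=81/4
  (18-21/2)²=225/4
  (3-21/2)²=225/4
  (6-21/2)²=81/4
Σ(x-μ)² = 153
σ² = 153/4

σ = √(153/4) ≈ 6.1847


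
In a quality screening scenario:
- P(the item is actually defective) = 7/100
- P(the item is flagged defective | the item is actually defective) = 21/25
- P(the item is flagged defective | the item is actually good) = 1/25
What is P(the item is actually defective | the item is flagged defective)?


Using Bayes' theorem:
P(A|B) = P(B|A)·P(A) / P(B)

P(the item is flagged defective) = 21/25 × 7/100 + 1/25 × 93/100
= 147/2500 + 93/2500 = 12/125

P(the item is actually defective|the item is flagged defective) = (147/2500) / (12/125) = 49/80

P(the item is actually defective|the item is flagged defective) = 49/80 ≈ 61.25%


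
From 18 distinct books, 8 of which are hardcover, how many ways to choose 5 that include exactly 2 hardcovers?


Choose 2 of the 8 hardcovers and 3 of the other 10 books:
C(8,2)×C(10,3) = 28×120 = 3360

3360


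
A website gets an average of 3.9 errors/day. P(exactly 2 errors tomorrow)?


Poisson(λ=3.9): P(X=2) = e^(-λ)×λ^k/k!
= e^(-3.9) × 3.9^2 / 2!
≈ 0.02024191145 × 15.21 / 2 ≈ 0.153940

P(X=2) ≈ 0.153940 ≈ 15.39%


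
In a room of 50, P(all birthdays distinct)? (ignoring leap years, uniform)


P(all different) = Π(365-i)/365 for i=0..49
= (365/365)×(364/365)×...×(316/365)
= 0.029626

P ≈ 0.0296 ≈ 2.96%


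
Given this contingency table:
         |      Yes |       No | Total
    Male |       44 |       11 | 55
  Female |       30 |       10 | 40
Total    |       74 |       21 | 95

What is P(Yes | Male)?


P(Yes | Male) = 44/(44+11) = 44/55 = 4/5

P(Yes|Male) = 4/5 ≈ 80.00%


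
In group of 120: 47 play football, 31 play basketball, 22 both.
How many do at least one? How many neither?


|A∪B| = 47+31-22 = 56
Neither = 120-56 = 64

At least one: 56; Neither: 64


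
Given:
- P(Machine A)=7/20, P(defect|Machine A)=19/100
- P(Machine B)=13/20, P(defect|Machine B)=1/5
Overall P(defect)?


P(B) = Σ P(B|Aᵢ)×P(Aᵢ)
  19/100×7/20 = 133/2000
  1/5×13/20 = 13/100
Sum = 393/2000

P(defect) = 393/2000 ≈ 19.65%


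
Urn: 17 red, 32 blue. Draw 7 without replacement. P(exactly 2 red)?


Hypergeometric: C(17,2)×C(32,5)/C(49,7)
= 136×201376/85900584 = 489056/1533939

P(X=2) = 489056/1533939 ≈ 31.88%


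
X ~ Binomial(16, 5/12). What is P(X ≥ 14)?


P(X ≥ 14) = Σ P(X=i) for i=14..16
P(X=14) = 1495361328125/7703510787293184
P(X=15) = 213623046875/11555266180939776
P(X=16) = 152587890625/184884258895036416
Sum = 13153076171875/61628086298345472

P(X ≥ 14) = 13153076171875/61628086298345472 ≈ 0.02%


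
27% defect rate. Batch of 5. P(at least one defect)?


P(all good) = (73/100)^5 = 2073071593/10000000000
P(≥1 defect) = 7926928407/10000000000

P = 7926928407/10000000000 ≈ 79.27%


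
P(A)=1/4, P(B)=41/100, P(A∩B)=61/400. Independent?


P(A)×P(B) = 41/400
P(A∩B) = 61/400
Not equal → NOT independent

No, not independent


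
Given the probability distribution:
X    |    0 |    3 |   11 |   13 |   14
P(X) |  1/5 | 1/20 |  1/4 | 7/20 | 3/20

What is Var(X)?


E[X] = 191/20
E[X²] = 477/4
Var(X) = E[X²] - (E[X])² = 477/4 - 36481/400 = 11219/400

Var(X) = 11219/400 ≈ 28.0475


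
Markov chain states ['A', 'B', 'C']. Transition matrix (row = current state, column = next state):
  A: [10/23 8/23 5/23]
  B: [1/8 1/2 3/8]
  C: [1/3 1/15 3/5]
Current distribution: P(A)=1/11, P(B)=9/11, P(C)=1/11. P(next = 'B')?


P(next=B) = Σᵢ P(now=i)×P(i→B)
= 1/11×8/23 + 9/11×1/2 + 1/11×1/15
= 8/253 + 9/22 + 1/165 = 3391/7590

P = 3391/7590 ≈ 0.4468


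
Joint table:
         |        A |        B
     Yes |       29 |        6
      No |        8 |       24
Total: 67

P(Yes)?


P(Yes) = (29+6)/67 = 35/67

P(Yes) = 35/67 ≈ 52.24%


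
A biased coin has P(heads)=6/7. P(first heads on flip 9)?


Geometric: P(X=9) = (1-p)^(k-1)×p = (1/7)^8×6/7 = 6/40353607

P(X=9) = 6/40353607 ≈ 0.00%


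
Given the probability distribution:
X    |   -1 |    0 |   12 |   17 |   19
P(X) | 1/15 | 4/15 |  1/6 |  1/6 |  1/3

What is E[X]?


E[X] = Σ x·P(X=x)
= (-1)×(1/15) + (0)×(4/15) + (12)×(1/6) + (17)×(1/6) + (19)×(1/3)
= 111/10

E[X] = 111/10


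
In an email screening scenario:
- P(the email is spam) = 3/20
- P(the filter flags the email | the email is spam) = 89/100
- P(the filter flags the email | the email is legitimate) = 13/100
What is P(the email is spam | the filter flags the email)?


Using Bayes' theorem:
P(A|B) = P(B|A)·P(A) / P(B)

P(the filter flags the email) = 89/100 × 3/20 + 13/100 × 17/20
= 267/2000 + 221/2000 = 61/250

P(the email is spam|the filter flags the email) = (267/2000) / (61/250) = 267/488

P(the email is spam|the filter flags the email) = 267/488 ≈ 54.71%


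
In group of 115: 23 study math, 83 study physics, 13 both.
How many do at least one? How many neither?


|A∪B| = 23+83-13 = 93
Neither = 115-93 = 22

At least one: 93; Neither: 22


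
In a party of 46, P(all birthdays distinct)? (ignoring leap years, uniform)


P(all different) = Π(365-i)/365 for i=0..45
= (365/365)×(364/365)×...×(320/365)
= 0.051747

P ≈ 0.0517 ≈ 5.17%


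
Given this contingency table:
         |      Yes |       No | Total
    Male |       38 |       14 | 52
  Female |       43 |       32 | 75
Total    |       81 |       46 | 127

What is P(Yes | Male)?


P(Yes | Male) = 38/(38+14) = 38/52 = 19/26

P(Yes|Male) = 19/26 ≈ 73.08%


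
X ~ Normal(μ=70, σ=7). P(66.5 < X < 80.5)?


z₁=(66.5-70)/7=-0.5, z₂=(80.5-70)/7=1.5
P = Φ(1.5) - Φ(-0.5) = 0.933193 - 0.308538 = 0.624655 ≈ 0.6247

P(66.5 < X < 80.5) ≈ 0.6247


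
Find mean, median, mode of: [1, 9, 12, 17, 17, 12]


Sorted: [1, 9, 12, 12, 17, 17]
Mean = 68/6 = 34/3
Median = 12
Freq: {1: 1, 9: 1, 12: 2, 17: 2}
Mode: [12, 17]

Mean=34/3, Median=12, Mode=[12, 17]


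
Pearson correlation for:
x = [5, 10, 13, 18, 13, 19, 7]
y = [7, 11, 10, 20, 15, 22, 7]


n=7, Σx=85, Σy=92, Σxy=1297, Σx²=1197, Σy²=1428
r = (7×1297 - 85×92)/√((7×1197 - 85²)(7×1428 - 92²))
= 1259/√(1154×1532) = 1259/√1767928 ≈ 1259/1329.6345 ≈ 0.9469

r ≈ 0.9469


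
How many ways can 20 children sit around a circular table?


Circular arrangements of 20 distinct objects: fix one position to break rotational symmetry.
(n-1)! = 19! = 121645100408832000

121645100408832000


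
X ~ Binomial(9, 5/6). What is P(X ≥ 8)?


P(X ≥ 8) = Σ P(X=i) for i=8..9
P(X=8) = 390625/1119744
P(X=9) = 1953125/10077696
Sum = 2734375/5038848

P(X ≥ 8) = 2734375/5038848 ≈ 54.27%


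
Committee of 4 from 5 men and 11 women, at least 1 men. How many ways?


Count by #men:
  1M,3W: C(5,1)×C(11,3)=825
  2M,2W: C(5,2)×C(11,2)=550
  3M,1W: C(5,3)×C(11,1)=110
  4M,0W: C(5,4)×C(11,0)=5
Total = 1490

1490


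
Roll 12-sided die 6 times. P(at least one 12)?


P(no 12)^6 = (11/12)^6 = 1771561/2985984
P(≥1) = 1 - 1771561/2985984 = 1214423/2985984

P = 1214423/2985984 ≈ 40.67%


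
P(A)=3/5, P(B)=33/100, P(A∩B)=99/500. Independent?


P(A)×P(B) = 99/500
P(A∩B) = 99/500
Equal ✓ → Independent

Yes, independent
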